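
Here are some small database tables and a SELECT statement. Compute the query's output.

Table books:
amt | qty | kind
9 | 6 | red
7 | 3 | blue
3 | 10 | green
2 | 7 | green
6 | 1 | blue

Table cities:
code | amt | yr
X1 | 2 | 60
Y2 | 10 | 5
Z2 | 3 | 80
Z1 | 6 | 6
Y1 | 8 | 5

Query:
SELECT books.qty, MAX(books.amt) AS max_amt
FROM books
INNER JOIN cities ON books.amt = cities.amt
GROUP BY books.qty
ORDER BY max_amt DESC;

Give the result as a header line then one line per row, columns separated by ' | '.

After JOIN cities (3 rows):
books.amt | books.qty | books.kind | cities.code | cities.amt | cities.yr
3 | 10 | green | Z2 | 3 | 80
2 | 7 | green | X1 | 2 | 60
6 | 1 | blue | Z1 | 6 | 6
After GROUP BY (3 rows):
books.qty | max_amt
10 | 3
7 | 2
1 | 6
After ORDER BY (3 rows):
books.qty | max_amt
1 | 6
10 | 3
7 | 2

== RESULT ==
books.qty | max_amt
1 | 6
10 | 3
7 | 2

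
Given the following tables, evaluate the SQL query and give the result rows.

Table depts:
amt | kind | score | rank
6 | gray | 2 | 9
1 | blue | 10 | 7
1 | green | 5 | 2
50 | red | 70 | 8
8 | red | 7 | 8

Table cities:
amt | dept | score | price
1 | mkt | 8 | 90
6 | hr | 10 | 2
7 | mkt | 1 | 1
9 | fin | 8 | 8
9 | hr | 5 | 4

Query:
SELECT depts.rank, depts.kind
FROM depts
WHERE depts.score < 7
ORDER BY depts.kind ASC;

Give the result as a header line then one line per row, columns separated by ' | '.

== RESULT ==
depts.rank | depts.kind
9 | gray
2 | green

Derivation:
After WHERE (2 rows):
depts.amt | depts.kind | depts.score | depts.rank
6 | gray | 2 | 9
1 | green | 5 | 2
After SELECT (2 rows):
depts.rank | depts.kind
9 | gray
2 | green
After ORDER BY (2 rows):
depts.rank | depts.kind
9 | gray
2 | green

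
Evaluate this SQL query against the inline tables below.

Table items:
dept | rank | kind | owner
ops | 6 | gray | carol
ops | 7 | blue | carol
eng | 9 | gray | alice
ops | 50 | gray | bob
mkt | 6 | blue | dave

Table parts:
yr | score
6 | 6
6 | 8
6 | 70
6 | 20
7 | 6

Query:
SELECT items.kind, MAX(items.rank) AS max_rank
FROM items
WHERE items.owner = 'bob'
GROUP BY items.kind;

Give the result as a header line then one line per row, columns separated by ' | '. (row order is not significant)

After WHERE (1 rows):
items.dept | items.rank | items.kind | items.owner
ops | 50 | gray | bob
After GROUP BY (1 rows):
items.kind | max_rank
gray | 50

== RESULT ==
items.kind | max_rank
gray | 50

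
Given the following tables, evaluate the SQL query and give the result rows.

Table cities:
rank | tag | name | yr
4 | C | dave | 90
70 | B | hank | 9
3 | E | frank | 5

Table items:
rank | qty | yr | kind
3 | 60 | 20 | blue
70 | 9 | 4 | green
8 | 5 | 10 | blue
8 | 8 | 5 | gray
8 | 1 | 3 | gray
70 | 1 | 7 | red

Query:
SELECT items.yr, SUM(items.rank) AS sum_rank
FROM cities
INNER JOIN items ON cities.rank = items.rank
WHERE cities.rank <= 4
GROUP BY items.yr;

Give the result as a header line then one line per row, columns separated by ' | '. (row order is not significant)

After JOIN items (3 rows):
cities.rank | cities.tag | cities.name | cities.yr | items.rank | items.qty | items.yr | items.kind
70 | B | hank | 9 | 70 | 9 | 4 | green
70 | B | hank | 9 | 70 | 1 | 7 | red
3 | E | frank | 5 | 3 | 60 | 20 | blue
After WHERE (1 rows):
cities.rank | cities.tag | cities.name | cities.yr | items.rank | items.qty | items.yr | items.kind
3 | E | frank | 5 | 3 | 60 | 20 | blue
After GROUP BY (1 rows):
items.yr | sum_rank
20 | 3

== RESULT ==
items.yr | sum_rank
20 | 3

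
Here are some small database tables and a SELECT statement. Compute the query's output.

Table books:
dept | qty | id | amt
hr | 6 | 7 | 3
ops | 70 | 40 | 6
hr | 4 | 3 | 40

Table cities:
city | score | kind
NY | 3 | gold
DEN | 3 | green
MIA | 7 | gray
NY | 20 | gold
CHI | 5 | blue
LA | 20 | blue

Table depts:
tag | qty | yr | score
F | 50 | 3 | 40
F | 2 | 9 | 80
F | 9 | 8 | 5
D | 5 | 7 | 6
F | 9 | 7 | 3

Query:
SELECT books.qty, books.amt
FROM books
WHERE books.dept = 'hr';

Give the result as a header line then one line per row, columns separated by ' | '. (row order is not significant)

== RESULT ==
books.qty | books.amt
6 | 3
4 | 40

Derivation:
After WHERE (2 rows):
books.dept | books.qty | books.id | books.amt
hr | 6 | 7 | 3
hr | 4 | 3 | 40
After SELECT (2 rows):
books.qty | books.amt
6 | 3
4 | 40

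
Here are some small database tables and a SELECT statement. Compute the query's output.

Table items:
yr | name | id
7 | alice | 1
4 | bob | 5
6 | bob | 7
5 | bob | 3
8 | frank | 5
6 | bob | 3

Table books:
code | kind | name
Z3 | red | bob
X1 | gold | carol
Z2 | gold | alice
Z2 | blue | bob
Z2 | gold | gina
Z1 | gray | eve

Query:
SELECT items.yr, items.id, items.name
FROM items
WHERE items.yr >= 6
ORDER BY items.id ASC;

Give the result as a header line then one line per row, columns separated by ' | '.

After WHERE (4 rows):
items.yr | items.name | items.id
7 | alice | 1
6 | bob | 7
8 | frank | 5
6 | bob | 3
After SELECT (4 rows):
items.yr | items.id | items.name
7 | 1 | alice
6 | 7 | bob
8 | 5 | frank
6 | 3 | bob
After ORDER BY (4 rows):
items.yr | items.id | items.name
7 | 1 | alice
6 | 3 | bob
8 | 5 | frank
6 | 7 | bob

== RESULT ==
items.yr | items.id | items.name
7 | 1 | alice
6 | 3 | bob
8 | 5 | frank
6 | 7 | bob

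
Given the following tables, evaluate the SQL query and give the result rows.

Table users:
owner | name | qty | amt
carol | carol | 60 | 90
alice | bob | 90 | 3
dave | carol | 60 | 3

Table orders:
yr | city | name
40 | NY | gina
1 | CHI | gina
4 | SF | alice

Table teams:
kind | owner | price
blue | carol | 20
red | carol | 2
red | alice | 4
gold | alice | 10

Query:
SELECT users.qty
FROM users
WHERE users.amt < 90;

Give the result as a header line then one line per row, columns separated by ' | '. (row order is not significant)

After WHERE (2 rows):
users.owner | users.name | users.qty | users.amt
alice | bob | 90 | 3
dave | carol | 60 | 3
After SELECT (2 rows):
users.qty
90
60

== RESULT ==
users.qty
90
60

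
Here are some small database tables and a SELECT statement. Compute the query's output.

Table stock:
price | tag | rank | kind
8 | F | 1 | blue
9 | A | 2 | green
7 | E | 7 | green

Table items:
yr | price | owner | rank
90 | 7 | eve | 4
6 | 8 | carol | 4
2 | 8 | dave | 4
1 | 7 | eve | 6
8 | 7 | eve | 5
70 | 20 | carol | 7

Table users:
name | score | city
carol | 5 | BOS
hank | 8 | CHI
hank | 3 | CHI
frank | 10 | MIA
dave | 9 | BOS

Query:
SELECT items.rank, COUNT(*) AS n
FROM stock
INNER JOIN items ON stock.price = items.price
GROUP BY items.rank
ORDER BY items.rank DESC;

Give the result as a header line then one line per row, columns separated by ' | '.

After JOIN items (5 rows):
stock.price | stock.tag | stock.rank | stock.kind | items.yr | items.price | items.owner | items.rank
8 | F | 1 | blue | 6 | 8 | carol | 4
8 | F | 1 | blue | 2 | 8 | dave | 4
7 | E | 7 | green | 90 | 7 | eve | 4
7 | E | 7 | green | 1 | 7 | eve | 6
7 | E | 7 | green | 8 | 7 | eve | 5
After GROUP BY (3 rows):
items.rank | n
4 | 3
6 | 1
5 | 1
After ORDER BY (3 rows):
items.rank | n
6 | 1
5 | 1
4 | 3

== RESULT ==
items.rank | n
6 | 1
5 | 1
4 | 3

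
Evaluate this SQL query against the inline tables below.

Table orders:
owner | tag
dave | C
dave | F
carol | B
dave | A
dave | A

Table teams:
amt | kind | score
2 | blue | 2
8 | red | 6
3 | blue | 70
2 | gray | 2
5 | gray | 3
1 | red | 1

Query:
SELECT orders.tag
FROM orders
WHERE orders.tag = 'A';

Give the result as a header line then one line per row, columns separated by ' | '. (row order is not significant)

== RESULT ==
orders.tag
A
A

Derivation:
After WHERE (2 rows):
orders.owner | orders.tag
dave | A
dave | A
After SELECT (2 rows):
orders.tag
A
A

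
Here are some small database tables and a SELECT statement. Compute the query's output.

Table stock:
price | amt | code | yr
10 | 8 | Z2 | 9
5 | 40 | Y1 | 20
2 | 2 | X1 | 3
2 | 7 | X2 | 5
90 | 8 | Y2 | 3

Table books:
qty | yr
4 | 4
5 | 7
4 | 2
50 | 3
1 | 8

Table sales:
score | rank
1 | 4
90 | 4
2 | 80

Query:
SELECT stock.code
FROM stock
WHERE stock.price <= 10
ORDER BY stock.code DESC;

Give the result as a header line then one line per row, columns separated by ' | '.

After WHERE (4 rows):
stock.price | stock.amt | stock.code | stock.yr
10 | 8 | Z2 | 9
5 | 40 | Y1 | 20
2 | 2 | X1 | 3
2 | 7 | X2 | 5
After SELECT (4 rows):
stock.code
Z2
Y1
X1
X2
After ORDER BY (4 rows):
stock.code
Z2
Y1
X2
X1

== RESULT ==
stock.code
Z2
Y1
X2
X1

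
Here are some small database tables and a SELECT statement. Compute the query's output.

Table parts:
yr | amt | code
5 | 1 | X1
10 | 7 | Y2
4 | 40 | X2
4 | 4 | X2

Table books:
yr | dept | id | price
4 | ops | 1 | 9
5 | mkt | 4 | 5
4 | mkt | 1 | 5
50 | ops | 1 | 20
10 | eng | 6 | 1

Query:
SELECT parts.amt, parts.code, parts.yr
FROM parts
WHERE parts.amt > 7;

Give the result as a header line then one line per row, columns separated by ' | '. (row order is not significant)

After WHERE (1 rows):
parts.yr | parts.amt | parts.code
4 | 40 | X2
After SELECT (1 rows):
parts.amt | parts.code | parts.yr
40 | X2 | 4

== RESULT ==
parts.amt | parts.code | parts.yr
40 | X2 | 4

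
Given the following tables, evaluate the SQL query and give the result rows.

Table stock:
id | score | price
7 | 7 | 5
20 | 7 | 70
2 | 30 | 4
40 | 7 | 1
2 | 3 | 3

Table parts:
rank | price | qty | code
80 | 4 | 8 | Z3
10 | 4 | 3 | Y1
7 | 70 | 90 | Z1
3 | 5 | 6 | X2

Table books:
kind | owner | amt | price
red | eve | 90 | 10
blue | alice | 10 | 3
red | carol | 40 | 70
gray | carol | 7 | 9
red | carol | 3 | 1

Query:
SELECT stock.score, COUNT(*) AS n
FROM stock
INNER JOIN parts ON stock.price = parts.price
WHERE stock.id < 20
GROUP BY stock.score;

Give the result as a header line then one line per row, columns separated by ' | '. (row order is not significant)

After JOIN parts (4 rows):
stock.id | stock.score | stock.price | parts.rank | parts.price | parts.qty | parts.code
7 | 7 | 5 | 3 | 5 | 6 | X2
20 | 7 | 70 | 7 | 70 | 90 | Z1
2 | 30 | 4 | 80 | 4 | 8 | Z3
2 | 30 | 4 | 10 | 4 | 3 | Y1
After WHERE (3 rows):
stock.id | stock.score | stock.price | parts.rank | parts.price | parts.qty | parts.code
7 | 7 | 5 | 3 | 5 | 6 | X2
2 | 30 | 4 | 80 | 4 | 8 | Z3
2 | 30 | 4 | 10 | 4 | 3 | Y1
After GROUP BY (2 rows):
stock.score | n
7 | 1
30 | 2

== RESULT ==
stock.score | n
7 | 1
30 | 2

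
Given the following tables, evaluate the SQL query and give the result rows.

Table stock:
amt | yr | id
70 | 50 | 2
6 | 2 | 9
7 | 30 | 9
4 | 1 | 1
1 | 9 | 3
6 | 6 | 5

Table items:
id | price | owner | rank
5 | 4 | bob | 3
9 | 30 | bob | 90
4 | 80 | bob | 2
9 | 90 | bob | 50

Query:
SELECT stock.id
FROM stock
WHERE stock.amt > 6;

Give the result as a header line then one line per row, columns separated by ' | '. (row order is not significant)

== RESULT ==
stock.id
2
9

Derivation:
After WHERE (2 rows):
stock.amt | stock.yr | stock.id
70 | 50 | 2
7 | 30 | 9
After SELECT (2 rows):
stock.id
2
9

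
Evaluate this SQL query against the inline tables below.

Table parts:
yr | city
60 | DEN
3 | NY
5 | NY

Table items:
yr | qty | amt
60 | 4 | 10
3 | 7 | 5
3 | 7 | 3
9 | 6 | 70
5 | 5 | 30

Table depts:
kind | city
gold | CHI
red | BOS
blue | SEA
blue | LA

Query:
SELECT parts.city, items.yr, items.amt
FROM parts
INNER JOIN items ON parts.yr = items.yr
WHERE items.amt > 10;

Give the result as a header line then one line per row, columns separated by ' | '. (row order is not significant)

After JOIN items (4 rows):
parts.yr | parts.city | items.yr | items.qty | items.amt
60 | DEN | 60 | 4 | 10
3 | NY | 3 | 7 | 5
3 | NY | 3 | 7 | 3
5 | NY | 5 | 5 | 30
After WHERE (1 rows):
parts.yr | parts.city | items.yr | items.qty | items.amt
5 | NY | 5 | 5 | 30
After SELECT (1 rows):
parts.city | items.yr | items.amt
NY | 5 | 30

== RESULT ==
parts.city | items.yr | items.amt
NY | 5 | 30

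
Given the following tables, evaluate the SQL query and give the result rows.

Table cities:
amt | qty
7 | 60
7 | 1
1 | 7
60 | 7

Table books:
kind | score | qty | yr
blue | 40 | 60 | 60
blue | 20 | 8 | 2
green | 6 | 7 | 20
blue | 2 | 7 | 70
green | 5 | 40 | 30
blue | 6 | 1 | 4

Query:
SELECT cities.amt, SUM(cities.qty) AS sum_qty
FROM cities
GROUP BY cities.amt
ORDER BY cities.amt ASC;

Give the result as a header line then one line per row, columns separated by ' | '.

After GROUP BY (3 rows):
cities.amt | sum_qty
7 | 61
1 | 7
60 | 7
After ORDER BY (3 rows):
cities.amt | sum_qty
1 | 7
7 | 61
60 | 7

== RESULT ==
cities.amt | sum_qty
1 | 7
7 | 61
60 | 7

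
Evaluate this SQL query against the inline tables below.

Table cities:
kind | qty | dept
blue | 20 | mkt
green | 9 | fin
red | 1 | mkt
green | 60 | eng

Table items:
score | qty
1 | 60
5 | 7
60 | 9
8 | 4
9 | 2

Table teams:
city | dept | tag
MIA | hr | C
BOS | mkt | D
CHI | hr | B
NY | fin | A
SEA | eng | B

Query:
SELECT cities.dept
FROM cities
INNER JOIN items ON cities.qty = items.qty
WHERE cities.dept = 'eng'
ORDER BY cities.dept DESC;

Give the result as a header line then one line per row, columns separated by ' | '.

After JOIN items (2 rows):
cities.kind | cities.qty | cities.dept | items.score | items.qty
green | 9 | fin | 60 | 9
green | 60 | eng | 1 | 60
After WHERE (1 rows):
cities.kind | cities.qty | cities.dept | items.score | items.qty
green | 60 | eng | 1 | 60
After SELECT (1 rows):
cities.dept
eng
After ORDER BY (1 rows):
cities.dept
eng

== RESULT ==
cities.dept
eng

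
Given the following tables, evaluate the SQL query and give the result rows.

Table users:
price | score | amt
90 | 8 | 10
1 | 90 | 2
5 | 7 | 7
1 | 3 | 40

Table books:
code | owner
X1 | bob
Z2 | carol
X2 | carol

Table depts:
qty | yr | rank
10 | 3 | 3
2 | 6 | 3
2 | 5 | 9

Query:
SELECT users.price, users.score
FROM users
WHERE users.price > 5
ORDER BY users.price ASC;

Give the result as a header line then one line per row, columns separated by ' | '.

After WHERE (1 rows):
users.price | users.score | users.amt
90 | 8 | 10
After SELECT (1 rows):
users.price | users.score
90 | 8
After ORDER BY (1 rows):
users.price | users.score
90 | 8

== RESULT ==
users.price | users.score
90 | 8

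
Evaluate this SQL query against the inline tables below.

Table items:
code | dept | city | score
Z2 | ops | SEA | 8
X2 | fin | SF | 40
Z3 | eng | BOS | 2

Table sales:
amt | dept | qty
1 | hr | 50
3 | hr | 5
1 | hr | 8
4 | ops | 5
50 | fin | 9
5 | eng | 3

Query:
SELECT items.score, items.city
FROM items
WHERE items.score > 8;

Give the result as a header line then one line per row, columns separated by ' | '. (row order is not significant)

After WHERE (1 rows):
items.code | items.dept | items.city | items.score
X2 | fin | SF | 40
After SELECT (1 rows):
items.score | items.city
40 | SF

== RESULT ==
items.score | items.city
40 | SF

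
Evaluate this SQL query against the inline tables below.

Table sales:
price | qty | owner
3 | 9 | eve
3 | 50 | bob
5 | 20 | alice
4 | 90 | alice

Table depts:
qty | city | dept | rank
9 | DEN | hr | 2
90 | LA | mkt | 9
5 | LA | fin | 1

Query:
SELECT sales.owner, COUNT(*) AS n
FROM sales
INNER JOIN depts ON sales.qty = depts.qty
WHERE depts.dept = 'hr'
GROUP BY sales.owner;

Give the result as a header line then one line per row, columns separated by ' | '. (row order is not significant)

After JOIN depts (2 rows):
sales.price | sales.qty | sales.owner | depts.qty | depts.city | depts.dept | depts.rank
3 | 9 | eve | 9 | DEN | hr | 2
4 | 90 | alice | 90 | LA | mkt | 9
After WHERE (1 rows):
sales.price | sales.qty | sales.owner | depts.qty | depts.city | depts.dept | depts.rank
3 | 9 | eve | 9 | DEN | hr | 2
After GROUP BY (1 rows):
sales.owner | n
eve | 1

== RESULT ==
sales.owner | n
eve | 1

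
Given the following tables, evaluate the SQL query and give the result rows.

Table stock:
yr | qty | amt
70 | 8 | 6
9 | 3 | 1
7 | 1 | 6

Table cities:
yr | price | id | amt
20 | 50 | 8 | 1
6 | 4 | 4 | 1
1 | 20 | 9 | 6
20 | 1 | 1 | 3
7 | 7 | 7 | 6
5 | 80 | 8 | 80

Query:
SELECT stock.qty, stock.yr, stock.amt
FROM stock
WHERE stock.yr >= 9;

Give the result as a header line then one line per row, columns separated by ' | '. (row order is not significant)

After WHERE (2 rows):
stock.yr | stock.qty | stock.amt
70 | 8 | 6
9 | 3 | 1
After SELECT (2 rows):
stock.qty | stock.yr | stock.amt
8 | 70 | 6
3 | 9 | 1

== RESULT ==
stock.qty | stock.yr | stock.amt
8 | 70 | 6
3 | 9 | 1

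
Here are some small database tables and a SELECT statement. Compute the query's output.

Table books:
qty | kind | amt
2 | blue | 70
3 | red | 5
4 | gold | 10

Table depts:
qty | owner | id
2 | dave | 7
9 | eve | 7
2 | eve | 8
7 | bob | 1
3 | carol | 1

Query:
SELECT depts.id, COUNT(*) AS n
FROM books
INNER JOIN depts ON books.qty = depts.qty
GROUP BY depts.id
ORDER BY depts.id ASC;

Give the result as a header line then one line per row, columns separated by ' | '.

After JOIN depts (3 rows):
books.qty | books.kind | books.amt | depts.qty | depts.owner | depts.id
2 | blue | 70 | 2 | dave | 7
2 | blue | 70 | 2 | eve | 8
3 | red | 5 | 3 | carol | 1
After GROUP BY (3 rows):
depts.id | n
7 | 1
8 | 1
1 | 1
After ORDER BY (3 rows):
depts.id | n
1 | 1
7 | 1
8 | 1

== RESULT ==
depts.id | n
1 | 1
7 | 1
8 | 1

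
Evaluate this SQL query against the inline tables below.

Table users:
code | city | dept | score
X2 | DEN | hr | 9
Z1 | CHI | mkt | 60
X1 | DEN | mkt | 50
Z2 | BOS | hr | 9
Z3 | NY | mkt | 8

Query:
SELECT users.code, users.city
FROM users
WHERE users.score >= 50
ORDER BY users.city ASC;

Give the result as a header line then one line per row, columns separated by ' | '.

== RESULT ==
users.code | users.city
Z1 | CHI
X1 | DEN

Derivation:
After WHERE (2 rows):
users.code | users.city | users.dept | users.score
Z1 | CHI | mkt | 60
X1 | DEN | mkt | 50
After SELECT (2 rows):
users.code | users.city
Z1 | CHI
X1 | DEN
After ORDER BY (2 rows):
users.code | users.city
Z1 | CHI
X1 | DEN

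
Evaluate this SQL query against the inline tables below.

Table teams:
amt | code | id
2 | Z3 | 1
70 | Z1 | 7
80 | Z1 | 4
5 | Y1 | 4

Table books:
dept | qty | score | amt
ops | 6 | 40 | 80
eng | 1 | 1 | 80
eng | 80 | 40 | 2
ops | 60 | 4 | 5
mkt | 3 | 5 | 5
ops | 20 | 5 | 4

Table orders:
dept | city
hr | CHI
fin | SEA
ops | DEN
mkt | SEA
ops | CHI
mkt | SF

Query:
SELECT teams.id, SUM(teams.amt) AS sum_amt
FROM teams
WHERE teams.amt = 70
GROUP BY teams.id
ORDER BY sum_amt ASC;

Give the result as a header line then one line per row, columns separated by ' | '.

After WHERE (1 rows):
teams.amt | teams.code | teams.id
70 | Z1 | 7
After GROUP BY (1 rows):
teams.id | sum_amt
7 | 70
After ORDER BY (1 rows):
teams.id | sum_amt
7 | 70

== RESULT ==
teams.id | sum_amt
7 | 70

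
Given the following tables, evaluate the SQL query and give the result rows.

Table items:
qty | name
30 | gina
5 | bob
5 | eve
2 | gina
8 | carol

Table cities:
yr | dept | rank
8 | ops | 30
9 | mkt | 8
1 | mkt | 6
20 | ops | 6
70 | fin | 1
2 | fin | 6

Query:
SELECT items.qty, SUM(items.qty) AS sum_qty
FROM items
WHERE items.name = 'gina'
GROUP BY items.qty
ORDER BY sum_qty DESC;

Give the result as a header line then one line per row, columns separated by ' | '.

After WHERE (2 rows):
items.qty | items.name
30 | gina
2 | gina
After GROUP BY (2 rows):
items.qty | sum_qty
30 | 30
2 | 2
After ORDER BY (2 rows):
items.qty | sum_qty
30 | 30
2 | 2

== RESULT ==
items.qty | sum_qty
30 | 30
2 | 2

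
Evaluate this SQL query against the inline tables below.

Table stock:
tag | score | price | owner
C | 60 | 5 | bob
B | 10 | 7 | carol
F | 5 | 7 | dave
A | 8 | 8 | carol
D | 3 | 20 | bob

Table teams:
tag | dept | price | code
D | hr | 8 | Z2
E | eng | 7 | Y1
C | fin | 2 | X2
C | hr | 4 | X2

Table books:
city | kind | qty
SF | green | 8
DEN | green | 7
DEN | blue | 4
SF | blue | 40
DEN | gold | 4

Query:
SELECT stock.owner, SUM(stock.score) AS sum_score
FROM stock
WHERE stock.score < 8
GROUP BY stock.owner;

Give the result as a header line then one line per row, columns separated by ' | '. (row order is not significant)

After WHERE (2 rows):
stock.tag | stock.score | stock.price | stock.owner
F | 5 | 7 | dave
D | 3 | 20 | bob
After GROUP BY (2 rows):
stock.owner | sum_score
dave | 5
bob | 3

== RESULT ==
stock.owner | sum_score
dave | 5
bob | 3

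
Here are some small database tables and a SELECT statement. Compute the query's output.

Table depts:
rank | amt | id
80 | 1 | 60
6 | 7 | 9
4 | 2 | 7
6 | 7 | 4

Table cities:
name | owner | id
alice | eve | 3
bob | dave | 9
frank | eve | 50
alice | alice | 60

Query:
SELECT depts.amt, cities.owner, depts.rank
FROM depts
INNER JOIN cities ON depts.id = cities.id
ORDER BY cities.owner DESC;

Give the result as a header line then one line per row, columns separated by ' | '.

After JOIN cities (2 rows):
depts.rank | depts.amt | depts.id | cities.name | cities.owner | cities.id
80 | 1 | 60 | alice | alice | 60
6 | 7 | 9 | bob | dave | 9
After SELECT (2 rows):
depts.amt | cities.owner | depts.rank
1 | alice | 80
7 | dave | 6
After ORDER BY (2 rows):
depts.amt | cities.owner | depts.rank
7 | dave | 6
1 | alice | 80

== RESULT ==
depts.amt | cities.owner | depts.rank
7 | dave | 6
1 | alice | 80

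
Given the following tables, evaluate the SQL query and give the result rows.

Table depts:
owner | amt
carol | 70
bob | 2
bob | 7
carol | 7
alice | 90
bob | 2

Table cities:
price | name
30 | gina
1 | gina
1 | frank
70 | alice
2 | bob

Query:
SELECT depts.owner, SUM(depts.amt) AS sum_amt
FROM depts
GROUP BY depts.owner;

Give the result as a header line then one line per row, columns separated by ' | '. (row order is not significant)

== RESULT ==
depts.owner | sum_amt
carol | 77
bob | 11
alice | 90

Derivation:
After GROUP BY (3 rows):
depts.owner | sum_amt
carol | 77
bob | 11
alice | 90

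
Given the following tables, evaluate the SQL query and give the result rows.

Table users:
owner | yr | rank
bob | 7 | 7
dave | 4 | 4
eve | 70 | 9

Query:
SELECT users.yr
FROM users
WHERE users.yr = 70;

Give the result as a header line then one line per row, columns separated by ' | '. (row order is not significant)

== RESULT ==
users.yr
70

Derivation:
After WHERE (1 rows):
users.owner | users.yr | users.rank
eve | 70 | 9
After SELECT (1 rows):
users.yr
70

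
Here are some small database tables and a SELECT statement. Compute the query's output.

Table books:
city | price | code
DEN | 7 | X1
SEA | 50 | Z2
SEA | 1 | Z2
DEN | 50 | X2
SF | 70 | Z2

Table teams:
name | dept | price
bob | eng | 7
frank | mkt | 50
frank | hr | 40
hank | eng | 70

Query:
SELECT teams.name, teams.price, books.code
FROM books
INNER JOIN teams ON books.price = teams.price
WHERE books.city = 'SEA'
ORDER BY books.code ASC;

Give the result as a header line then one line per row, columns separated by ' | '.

== RESULT ==
teams.name | teams.price | books.code
frank | 50 | Z2

Derivation:
After JOIN teams (4 rows):
books.city | books.price | books.code | teams.name | teams.dept | teams.price
DEN | 7 | X1 | bob | eng | 7
SEA | 50 | Z2 | frank | mkt | 50
DEN | 50 | X2 | frank | mkt | 50
SF | 70 | Z2 | hank | eng | 70
After WHERE (1 rows):
books.city | books.price | books.code | teams.name | teams.dept | teams.price
SEA | 50 | Z2 | frank | mkt | 50
After SELECT (1 rows):
teams.name | teams.price | books.code
frank | 50 | Z2
After ORDER BY (1 rows):
teams.name | teams.price | books.code
frank | 50 | Z2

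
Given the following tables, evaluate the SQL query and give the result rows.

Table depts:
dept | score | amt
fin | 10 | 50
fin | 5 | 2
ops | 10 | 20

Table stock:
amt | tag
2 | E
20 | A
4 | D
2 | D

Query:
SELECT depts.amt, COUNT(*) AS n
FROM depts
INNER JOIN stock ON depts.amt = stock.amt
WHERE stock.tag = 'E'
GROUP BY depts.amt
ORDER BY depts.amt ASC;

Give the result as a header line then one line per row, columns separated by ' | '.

After JOIN stock (3 rows):
depts.dept | depts.score | depts.amt | stock.amt | stock.tag
fin | 5 | 2 | 2 | E
fin | 5 | 2 | 2 | D
ops | 10 | 20 | 20 | A
After WHERE (1 rows):
depts.dept | depts.score | depts.amt | stock.amt | stock.tag
fin | 5 | 2 | 2 | E
After GROUP BY (1 rows):
depts.amt | n
2 | 1
After ORDER BY (1 rows):
depts.amt | n
2 | 1

== RESULT ==
depts.amt | n
2 | 1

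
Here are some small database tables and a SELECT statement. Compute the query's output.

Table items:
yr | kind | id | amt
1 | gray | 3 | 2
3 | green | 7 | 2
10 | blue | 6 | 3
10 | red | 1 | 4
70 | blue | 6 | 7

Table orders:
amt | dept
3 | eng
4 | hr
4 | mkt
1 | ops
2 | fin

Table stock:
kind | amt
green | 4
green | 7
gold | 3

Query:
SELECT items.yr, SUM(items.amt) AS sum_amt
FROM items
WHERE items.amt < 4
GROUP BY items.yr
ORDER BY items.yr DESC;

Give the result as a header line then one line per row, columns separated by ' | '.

After WHERE (3 rows):
items.yr | items.kind | items.id | items.amt
1 | gray | 3 | 2
3 | green | 7 | 2
10 | blue | 6 | 3
After GROUP BY (3 rows):
items.yr | sum_amt
1 | 2
3 | 2
10 | 3
After ORDER BY (3 rows):
items.yr | sum_amt
10 | 3
3 | 2
1 | 2

== RESULT ==
items.yr | sum_amt
10 | 3
3 | 2
1 | 2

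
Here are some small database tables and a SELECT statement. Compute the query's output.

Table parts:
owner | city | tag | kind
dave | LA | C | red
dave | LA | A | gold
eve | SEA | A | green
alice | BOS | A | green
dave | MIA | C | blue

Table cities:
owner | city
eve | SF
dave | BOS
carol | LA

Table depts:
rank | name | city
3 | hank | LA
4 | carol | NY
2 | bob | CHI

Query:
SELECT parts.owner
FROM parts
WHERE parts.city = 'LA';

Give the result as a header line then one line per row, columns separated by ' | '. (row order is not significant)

After WHERE (2 rows):
parts.owner | parts.city | parts.tag | parts.kind
dave | LA | C | red
dave | LA | A | gold
After SELECT (2 rows):
parts.owner
dave
dave

== RESULT ==
parts.owner
dave
dave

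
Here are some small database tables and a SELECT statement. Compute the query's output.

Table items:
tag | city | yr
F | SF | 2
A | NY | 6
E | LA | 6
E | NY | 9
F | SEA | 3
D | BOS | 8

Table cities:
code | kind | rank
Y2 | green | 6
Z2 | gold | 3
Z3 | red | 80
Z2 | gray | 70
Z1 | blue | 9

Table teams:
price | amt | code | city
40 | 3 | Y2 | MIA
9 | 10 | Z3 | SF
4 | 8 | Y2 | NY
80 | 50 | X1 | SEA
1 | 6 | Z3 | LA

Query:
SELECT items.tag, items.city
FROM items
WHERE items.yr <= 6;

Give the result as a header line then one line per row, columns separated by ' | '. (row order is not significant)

== RESULT ==
items.tag | items.city
F | SF
A | NY
E | LA
F | SEA

Derivation:
After WHERE (4 rows):
items.tag | items.city | items.yr
F | SF | 2
A | NY | 6
E | LA | 6
F | SEA | 3
After SELECT (4 rows):
items.tag | items.city
F | SF
A | NY
E | LA
F | SEA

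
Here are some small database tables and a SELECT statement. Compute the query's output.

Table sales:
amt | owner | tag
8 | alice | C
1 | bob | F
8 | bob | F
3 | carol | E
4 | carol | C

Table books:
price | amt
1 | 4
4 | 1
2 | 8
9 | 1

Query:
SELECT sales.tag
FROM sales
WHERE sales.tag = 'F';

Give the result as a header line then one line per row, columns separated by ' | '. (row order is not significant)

After WHERE (2 rows):
sales.amt | sales.owner | sales.tag
1 | bob | F
8 | bob | F
After SELECT (2 rows):
sales.tag
F
F

== RESULT ==
sales.tag
F
F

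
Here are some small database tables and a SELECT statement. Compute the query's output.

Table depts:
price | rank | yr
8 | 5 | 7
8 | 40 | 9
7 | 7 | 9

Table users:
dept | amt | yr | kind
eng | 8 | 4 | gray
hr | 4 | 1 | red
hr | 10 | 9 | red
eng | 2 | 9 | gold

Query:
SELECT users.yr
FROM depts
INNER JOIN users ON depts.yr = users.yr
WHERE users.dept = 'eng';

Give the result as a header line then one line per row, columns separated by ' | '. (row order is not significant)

After JOIN users (4 rows):
depts.price | depts.rank | depts.yr | users.dept | users.amt | users.yr | users.kind
8 | 40 | 9 | hr | 10 | 9 | red
8 | 40 | 9 | eng | 2 | 9 | gold
7 | 7 | 9 | hr | 10 | 9 | red
7 | 7 | 9 | eng | 2 | 9 | gold
After WHERE (2 rows):
depts.price | depts.rank | depts.yr | users.dept | users.amt | users.yr | users.kind
8 | 40 | 9 | eng | 2 | 9 | gold
7 | 7 | 9 | eng | 2 | 9 | gold
After SELECT (2 rows):
users.yr
9
9

== RESULT ==
users.yr
9
9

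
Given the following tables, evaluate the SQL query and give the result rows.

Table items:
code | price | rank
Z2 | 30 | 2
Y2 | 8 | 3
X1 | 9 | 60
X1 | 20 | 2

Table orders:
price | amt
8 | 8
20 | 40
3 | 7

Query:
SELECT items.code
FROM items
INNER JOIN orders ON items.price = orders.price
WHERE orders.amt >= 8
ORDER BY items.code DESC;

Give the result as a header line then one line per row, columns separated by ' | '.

== RESULT ==
items.code
Y2
X1

Derivation:
After JOIN orders (2 rows):
items.code | items.price | items.rank | orders.price | orders.amt
Y2 | 8 | 3 | 8 | 8
X1 | 20 | 2 | 20 | 40
After WHERE (2 rows):
items.code | items.price | items.rank | orders.price | orders.amt
Y2 | 8 | 3 | 8 | 8
X1 | 20 | 2 | 20 | 40
After SELECT (2 rows):
items.code
Y2
X1
After ORDER BY (2 rows):
items.code
Y2
X1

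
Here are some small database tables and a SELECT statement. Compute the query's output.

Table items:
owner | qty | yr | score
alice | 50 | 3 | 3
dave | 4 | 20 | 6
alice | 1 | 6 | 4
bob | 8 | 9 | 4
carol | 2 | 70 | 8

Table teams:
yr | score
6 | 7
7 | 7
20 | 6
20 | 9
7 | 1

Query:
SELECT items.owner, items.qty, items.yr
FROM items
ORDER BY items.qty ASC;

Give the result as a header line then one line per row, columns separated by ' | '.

== RESULT ==
items.owner | items.qty | items.yr
alice | 1 | 6
carol | 2 | 70
dave | 4 | 20
bob | 8 | 9
alice | 50 | 3

Derivation:
After SELECT (5 rows):
items.owner | items.qty | items.yr
alice | 50 | 3
dave | 4 | 20
alice | 1 | 6
bob | 8 | 9
carol | 2 | 70
After ORDER BY (5 rows):
items.owner | items.qty | items.yr
alice | 1 | 6
carol | 2 | 70
dave | 4 | 20
bob | 8 | 9
alice | 50 | 3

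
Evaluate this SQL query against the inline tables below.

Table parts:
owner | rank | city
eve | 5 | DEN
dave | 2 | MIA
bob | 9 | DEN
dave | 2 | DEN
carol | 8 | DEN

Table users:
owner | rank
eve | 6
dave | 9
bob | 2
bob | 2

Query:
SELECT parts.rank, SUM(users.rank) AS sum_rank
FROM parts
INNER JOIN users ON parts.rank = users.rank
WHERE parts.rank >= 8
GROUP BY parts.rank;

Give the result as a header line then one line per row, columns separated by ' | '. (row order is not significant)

== RESULT ==
parts.rank | sum_rank
9 | 9

Derivation:
After JOIN users (5 rows):
parts.owner | parts.rank | parts.city | users.owner | users.rank
dave | 2 | MIA | bob | 2
dave | 2 | MIA | bob | 2
bob | 9 | DEN | dave | 9
dave | 2 | DEN | bob | 2
dave | 2 | DEN | bob | 2
After WHERE (1 rows):
parts.owner | parts.rank | parts.city | users.owner | users.rank
bob | 9 | DEN | dave | 9
After GROUP BY (1 rows):
parts.rank | sum_rank
9 | 9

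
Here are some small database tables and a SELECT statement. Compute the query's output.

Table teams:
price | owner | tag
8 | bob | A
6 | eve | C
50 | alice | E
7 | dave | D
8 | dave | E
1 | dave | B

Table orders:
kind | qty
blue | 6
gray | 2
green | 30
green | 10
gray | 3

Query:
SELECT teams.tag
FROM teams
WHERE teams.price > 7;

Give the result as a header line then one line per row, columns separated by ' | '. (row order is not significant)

After WHERE (3 rows):
teams.price | teams.owner | teams.tag
8 | bob | A
50 | alice | E
8 | dave | E
After SELECT (3 rows):
teams.tag
A
E
E

== RESULT ==
teams.tag
A
E
E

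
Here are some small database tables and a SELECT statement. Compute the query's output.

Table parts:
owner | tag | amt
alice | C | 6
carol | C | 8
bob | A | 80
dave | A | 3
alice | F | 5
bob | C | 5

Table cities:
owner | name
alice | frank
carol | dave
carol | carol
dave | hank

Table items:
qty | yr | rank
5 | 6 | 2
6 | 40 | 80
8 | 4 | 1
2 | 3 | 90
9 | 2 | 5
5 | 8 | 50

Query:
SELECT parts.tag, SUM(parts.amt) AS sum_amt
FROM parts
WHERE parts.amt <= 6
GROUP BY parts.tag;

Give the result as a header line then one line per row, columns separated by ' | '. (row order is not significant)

== RESULT ==
parts.tag | sum_amt
C | 11
A | 3
F | 5

Derivation:
After WHERE (4 rows):
parts.owner | parts.tag | parts.amt
alice | C | 6
dave | A | 3
alice | F | 5
bob | C | 5
After GROUP BY (3 rows):
parts.tag | sum_amt
C | 11
A | 3
F | 5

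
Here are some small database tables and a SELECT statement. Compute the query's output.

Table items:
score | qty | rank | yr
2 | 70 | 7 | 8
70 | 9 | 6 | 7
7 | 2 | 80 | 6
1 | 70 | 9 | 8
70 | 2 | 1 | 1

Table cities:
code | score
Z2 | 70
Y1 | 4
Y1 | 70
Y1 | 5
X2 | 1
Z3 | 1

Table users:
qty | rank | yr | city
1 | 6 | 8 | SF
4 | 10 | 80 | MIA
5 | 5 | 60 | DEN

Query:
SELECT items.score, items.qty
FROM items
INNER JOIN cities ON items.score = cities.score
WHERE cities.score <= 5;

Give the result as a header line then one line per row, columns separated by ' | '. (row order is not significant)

After JOIN cities (6 rows):
items.score | items.qty | items.rank | items.yr | cities.code | cities.score
70 | 9 | 6 | 7 | Z2 | 70
70 | 9 | 6 | 7 | Y1 | 70
1 | 70 | 9 | 8 | X2 | 1
1 | 70 | 9 | 8 | Z3 | 1
70 | 2 | 1 | 1 | Z2 | 70
70 | 2 | 1 | 1 | Y1 | 70
After WHERE (2 rows):
items.score | items.qty | items.rank | items.yr | cities.code | cities.score
1 | 70 | 9 | 8 | X2 | 1
1 | 70 | 9 | 8 | Z3 | 1
After SELECT (2 rows):
items.score | items.qty
1 | 70
1 | 70

== RESULT ==
items.score | items.qty
1 | 70
1 | 70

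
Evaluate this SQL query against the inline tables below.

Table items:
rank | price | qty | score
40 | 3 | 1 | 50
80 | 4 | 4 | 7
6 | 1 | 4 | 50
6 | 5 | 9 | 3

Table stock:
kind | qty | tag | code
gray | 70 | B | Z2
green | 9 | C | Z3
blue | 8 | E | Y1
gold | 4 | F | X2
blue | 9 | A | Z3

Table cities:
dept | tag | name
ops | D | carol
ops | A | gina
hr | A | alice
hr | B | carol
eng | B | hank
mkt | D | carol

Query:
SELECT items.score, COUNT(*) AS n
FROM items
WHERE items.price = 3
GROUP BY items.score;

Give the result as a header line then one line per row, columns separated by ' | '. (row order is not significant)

== RESULT ==
items.score | n
50 | 1

Derivation:
After WHERE (1 rows):
items.rank | items.price | items.qty | items.score
40 | 3 | 1 | 50
After GROUP BY (1 rows):
items.score | n
50 | 1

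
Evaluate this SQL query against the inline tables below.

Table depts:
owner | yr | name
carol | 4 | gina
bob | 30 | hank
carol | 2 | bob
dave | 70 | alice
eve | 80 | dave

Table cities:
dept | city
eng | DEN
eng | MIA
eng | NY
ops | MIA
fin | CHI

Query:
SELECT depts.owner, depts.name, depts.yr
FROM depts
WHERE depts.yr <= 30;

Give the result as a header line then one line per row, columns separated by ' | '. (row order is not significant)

After WHERE (3 rows):
depts.owner | depts.yr | depts.name
carol | 4 | gina
bob | 30 | hank
carol | 2 | bob
After SELECT (3 rows):
depts.owner | depts.name | depts.yr
carol | gina | 4
bob | hank | 30
carol | bob | 2

== RESULT ==
depts.owner | depts.name | depts.yr
carol | gina | 4
bob | hank | 30
carol | bob | 2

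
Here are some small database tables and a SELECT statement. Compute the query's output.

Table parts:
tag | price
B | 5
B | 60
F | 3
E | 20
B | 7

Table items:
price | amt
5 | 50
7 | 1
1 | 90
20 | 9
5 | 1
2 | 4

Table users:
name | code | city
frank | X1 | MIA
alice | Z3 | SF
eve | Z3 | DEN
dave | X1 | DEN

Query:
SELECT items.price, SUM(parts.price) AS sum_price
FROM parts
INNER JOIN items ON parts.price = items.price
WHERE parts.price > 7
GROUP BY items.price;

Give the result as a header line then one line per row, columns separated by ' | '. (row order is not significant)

== RESULT ==
items.price | sum_price
20 | 20

Derivation:
After JOIN items (4 rows):
parts.tag | parts.price | items.price | items.amt
B | 5 | 5 | 50
B | 5 | 5 | 1
E | 20 | 20 | 9
B | 7 | 7 | 1
After WHERE (1 rows):
parts.tag | parts.price | items.price | items.amt
E | 20 | 20 | 9
After GROUP BY (1 rows):
items.price | sum_price
20 | 20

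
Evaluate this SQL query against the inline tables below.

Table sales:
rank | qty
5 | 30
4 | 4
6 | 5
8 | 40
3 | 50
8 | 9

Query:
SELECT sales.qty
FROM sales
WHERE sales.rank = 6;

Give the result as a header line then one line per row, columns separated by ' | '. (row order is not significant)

After WHERE (1 rows):
sales.rank | sales.qty
6 | 5
After SELECT (1 rows):
sales.qty
5

== RESULT ==
sales.qty
5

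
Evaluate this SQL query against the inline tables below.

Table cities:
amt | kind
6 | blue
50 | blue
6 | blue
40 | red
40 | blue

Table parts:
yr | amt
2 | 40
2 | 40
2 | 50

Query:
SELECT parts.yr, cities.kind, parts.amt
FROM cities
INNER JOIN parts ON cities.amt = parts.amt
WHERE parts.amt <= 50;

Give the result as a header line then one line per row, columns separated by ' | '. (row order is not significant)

After JOIN parts (5 rows):
cities.amt | cities.kind | parts.yr | parts.amt
50 | blue | 2 | 50
40 | red | 2 | 40
40 | red | 2 | 40
40 | blue | 2 | 40
40 | blue | 2 | 40
After WHERE (5 rows):
cities.amt | cities.kind | parts.yr | parts.amt
50 | blue | 2 | 50
40 | red | 2 | 40
40 | red | 2 | 40
40 | blue | 2 | 40
40 | blue | 2 | 40
After SELECT (5 rows):
parts.yr | cities.kind | parts.amt
2 | blue | 50
2 | red | 40
2 | red | 40
2 | blue | 40
2 | blue | 40

== RESULT ==
parts.yr | cities.kind | parts.amt
2 | blue | 50
2 | red | 40
2 | red | 40
2 | blue | 40
2 | blue | 40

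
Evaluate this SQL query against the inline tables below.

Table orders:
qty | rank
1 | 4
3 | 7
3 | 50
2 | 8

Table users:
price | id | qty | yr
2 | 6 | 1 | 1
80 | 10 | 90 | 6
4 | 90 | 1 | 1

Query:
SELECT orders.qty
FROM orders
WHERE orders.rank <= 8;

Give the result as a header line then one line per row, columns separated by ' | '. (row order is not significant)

After WHERE (3 rows):
orders.qty | orders.rank
1 | 4
3 | 7
2 | 8
After SELECT (3 rows):
orders.qty
1
3
2

== RESULT ==
orders.qty
1
3
2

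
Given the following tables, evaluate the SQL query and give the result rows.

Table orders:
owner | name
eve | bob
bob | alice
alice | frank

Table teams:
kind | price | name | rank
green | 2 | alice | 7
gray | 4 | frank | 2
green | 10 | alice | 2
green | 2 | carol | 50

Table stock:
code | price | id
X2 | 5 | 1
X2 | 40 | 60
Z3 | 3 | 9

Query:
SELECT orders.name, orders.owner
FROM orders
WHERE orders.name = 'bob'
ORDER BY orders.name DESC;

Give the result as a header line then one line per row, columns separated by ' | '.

After WHERE (1 rows):
orders.owner | orders.name
eve | bob
After SELECT (1 rows):
orders.name | orders.owner
bob | eve
After ORDER BY (1 rows):
orders.name | orders.owner
bob | eve

== RESULT ==
orders.name | orders.owner
bob | eve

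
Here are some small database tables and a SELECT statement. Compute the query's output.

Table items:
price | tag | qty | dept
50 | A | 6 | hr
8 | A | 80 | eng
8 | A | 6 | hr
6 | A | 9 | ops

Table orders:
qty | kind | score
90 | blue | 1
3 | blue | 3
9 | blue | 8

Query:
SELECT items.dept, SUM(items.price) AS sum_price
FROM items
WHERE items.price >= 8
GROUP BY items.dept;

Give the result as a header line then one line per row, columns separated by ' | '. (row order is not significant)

After WHERE (3 rows):
items.price | items.tag | items.qty | items.dept
50 | A | 6 | hr
8 | A | 80 | eng
8 | A | 6 | hr
After GROUP BY (2 rows):
items.dept | sum_price
hr | 58
eng | 8

== RESULT ==
items.dept | sum_price
hr | 58
eng | 8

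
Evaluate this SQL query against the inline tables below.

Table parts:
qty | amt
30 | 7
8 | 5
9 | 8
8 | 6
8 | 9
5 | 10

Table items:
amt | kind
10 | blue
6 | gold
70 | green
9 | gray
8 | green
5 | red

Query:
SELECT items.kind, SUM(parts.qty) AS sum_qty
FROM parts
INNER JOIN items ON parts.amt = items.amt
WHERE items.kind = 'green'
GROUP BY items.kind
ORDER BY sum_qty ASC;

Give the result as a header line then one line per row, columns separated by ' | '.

== RESULT ==
items.kind | sum_qty
green | 9

Derivation:
After JOIN items (5 rows):
parts.qty | parts.amt | items.amt | items.kind
8 | 5 | 5 | red
9 | 8 | 8 | green
8 | 6 | 6 | gold
8 | 9 | 9 | gray
5 | 10 | 10 | blue
After WHERE (1 rows):
parts.qty | parts.amt | items.amt | items.kind
9 | 8 | 8 | green
After GROUP BY (1 rows):
items.kind | sum_qty
green | 9
After ORDER BY (1 rows):
items.kind | sum_qty
green | 9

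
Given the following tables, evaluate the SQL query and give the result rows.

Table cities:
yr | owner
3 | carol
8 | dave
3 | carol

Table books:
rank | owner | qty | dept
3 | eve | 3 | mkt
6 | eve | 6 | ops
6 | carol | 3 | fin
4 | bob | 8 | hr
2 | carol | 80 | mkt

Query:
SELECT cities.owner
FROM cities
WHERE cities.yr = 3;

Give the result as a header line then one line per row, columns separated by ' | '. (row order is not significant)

== RESULT ==
cities.owner
carol
carol

Derivation:
After WHERE (2 rows):
cities.yr | cities.owner
3 | carol
3 | carol
After SELECT (2 rows):
cities.owner
carol
carol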